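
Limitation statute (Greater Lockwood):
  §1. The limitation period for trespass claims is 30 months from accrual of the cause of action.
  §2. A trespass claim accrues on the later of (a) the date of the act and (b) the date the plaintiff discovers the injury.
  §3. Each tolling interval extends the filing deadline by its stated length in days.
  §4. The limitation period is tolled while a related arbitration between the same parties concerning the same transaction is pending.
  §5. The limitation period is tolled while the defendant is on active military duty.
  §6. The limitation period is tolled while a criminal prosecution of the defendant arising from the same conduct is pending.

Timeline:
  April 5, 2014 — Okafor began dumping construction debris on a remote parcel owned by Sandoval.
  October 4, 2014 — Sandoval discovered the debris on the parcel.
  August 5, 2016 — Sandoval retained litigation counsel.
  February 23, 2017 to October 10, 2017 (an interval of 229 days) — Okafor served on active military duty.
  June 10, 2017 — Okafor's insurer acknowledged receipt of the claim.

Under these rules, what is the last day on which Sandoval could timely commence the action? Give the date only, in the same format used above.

Because discovery on October 4, 2014 post-dates the April 5, 2014 act, accrual under the later-of rule falls on October 4, 2014.
The untolled deadline — 30 months after October 4, 2014 — is April 4, 2017.
The defendant's active military service from February 23, 2017 to October 10, 2017 tolled the period for 229 days, extending the deadline to November 19, 2017.
Nothing else in the chronology tolls or restarts the period.

November 19, 2017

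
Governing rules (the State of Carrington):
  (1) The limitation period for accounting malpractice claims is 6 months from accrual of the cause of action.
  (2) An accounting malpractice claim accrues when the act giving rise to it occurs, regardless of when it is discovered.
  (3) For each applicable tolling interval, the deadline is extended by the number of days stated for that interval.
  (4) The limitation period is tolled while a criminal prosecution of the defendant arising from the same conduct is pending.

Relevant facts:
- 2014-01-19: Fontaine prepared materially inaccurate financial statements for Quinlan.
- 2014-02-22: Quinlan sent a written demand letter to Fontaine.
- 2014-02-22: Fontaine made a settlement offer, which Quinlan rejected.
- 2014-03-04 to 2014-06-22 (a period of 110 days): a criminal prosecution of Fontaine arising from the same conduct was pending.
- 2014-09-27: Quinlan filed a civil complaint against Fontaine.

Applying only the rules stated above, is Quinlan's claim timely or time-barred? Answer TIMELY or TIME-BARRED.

The limitation period began to run on 2014-01-19.
6 months from 2014-01-19 is 2014-07-19.
The period was tolled for 110 days by the pending criminal prosecution (2014-03-04 to 2014-06-22), pushing the deadline to 2014-11-06.
The other events in the timeline have no effect on the limitation period under the stated rules.
Filing on 2014-09-27 beat the 2014-11-06 deadline — the action is timely.

TIMELY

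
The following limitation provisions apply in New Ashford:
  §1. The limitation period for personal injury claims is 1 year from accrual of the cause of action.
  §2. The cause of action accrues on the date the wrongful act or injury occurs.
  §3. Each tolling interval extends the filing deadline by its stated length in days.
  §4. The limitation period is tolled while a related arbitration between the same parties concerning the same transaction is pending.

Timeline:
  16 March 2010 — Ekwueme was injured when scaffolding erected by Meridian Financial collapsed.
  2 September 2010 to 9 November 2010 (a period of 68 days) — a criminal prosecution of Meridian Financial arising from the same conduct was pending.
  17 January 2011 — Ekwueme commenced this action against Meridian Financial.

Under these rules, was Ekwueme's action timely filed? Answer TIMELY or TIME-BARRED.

TIMELY

The claim accrued on 16 March 2010, when the wrongful act occurred.
Adding the 1 year base period to 16 March 2010 gives a deadline of 16 March 2011, before any tolling.
No stated provision tolls the period for a criminal prosecution, so the interval from 2 September 2010 to 9 November 2010 has no effect on the deadline.
Filing on 17 January 2011 beat the 16 March 2011 deadline — the action is timely.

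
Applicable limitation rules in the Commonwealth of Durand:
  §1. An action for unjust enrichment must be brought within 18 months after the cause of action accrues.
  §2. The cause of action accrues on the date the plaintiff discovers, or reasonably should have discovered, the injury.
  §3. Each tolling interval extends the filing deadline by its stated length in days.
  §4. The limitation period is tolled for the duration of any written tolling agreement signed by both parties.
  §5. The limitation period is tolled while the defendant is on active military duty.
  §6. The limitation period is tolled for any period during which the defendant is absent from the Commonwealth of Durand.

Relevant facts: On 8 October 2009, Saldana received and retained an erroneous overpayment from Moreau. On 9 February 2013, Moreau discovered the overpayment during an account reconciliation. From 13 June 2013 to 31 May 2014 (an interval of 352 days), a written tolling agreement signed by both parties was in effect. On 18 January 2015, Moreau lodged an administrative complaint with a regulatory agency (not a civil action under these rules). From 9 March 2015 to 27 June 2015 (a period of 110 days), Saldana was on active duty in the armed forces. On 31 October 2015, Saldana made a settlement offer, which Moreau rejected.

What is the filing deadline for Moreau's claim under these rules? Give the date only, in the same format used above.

14 November 2015

Under the discovery rule, the claim accrued on 9 February 2013, when Moreau discovered the injury — not on the 8 October 2009 date of the underlying act.
18 months from 9 February 2013 is 9 August 2014.
Because the written tolling agreement ran from 13 June 2013 to 31 May 2014, the deadline is extended by 352 days to 27 July 2015.
The period was tolled for 110 days by the defendant's active military service (9 March 2015 to 27 June 2015), pushing the deadline to 14 November 2015.
None of the other events listed affects the running of the period under the stated rules.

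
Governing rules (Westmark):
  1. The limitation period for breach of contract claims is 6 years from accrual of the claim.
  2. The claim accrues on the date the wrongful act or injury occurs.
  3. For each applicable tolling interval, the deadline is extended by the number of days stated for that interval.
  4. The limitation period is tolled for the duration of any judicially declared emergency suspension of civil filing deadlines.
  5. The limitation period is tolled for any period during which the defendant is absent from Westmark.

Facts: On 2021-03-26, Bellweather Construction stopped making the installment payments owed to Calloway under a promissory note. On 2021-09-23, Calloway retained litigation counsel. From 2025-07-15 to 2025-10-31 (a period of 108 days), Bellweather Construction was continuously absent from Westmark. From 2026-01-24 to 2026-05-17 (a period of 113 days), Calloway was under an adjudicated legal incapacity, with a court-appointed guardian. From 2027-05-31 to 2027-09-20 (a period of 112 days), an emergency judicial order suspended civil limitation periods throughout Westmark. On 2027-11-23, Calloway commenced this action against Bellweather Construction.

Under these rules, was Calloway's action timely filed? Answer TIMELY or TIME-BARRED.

The limitation period began to run on 2021-03-26.
6 years from 2021-03-26 is 2027-03-26.
The defendant's absence from the jurisdiction from 2025-07-15 to 2025-10-31 tolled the period for 108 days, extending the deadline to 2027-07-12.
Because the emergency suspension of filing deadlines ran from 2027-05-31 to 2027-09-20, the deadline is extended by 112 days to 2027-11-01.
No stated provision tolls the period for the plaintiff's incapacity, so the interval from 2026-01-24 to 2026-05-17 has no effect on the deadline.
Nothing else in the chronology tolls or restarts the period.
Calloway filed on 2027-11-23, after the 2027-11-01 deadline, so the action is time-barred.

TIME-BARRED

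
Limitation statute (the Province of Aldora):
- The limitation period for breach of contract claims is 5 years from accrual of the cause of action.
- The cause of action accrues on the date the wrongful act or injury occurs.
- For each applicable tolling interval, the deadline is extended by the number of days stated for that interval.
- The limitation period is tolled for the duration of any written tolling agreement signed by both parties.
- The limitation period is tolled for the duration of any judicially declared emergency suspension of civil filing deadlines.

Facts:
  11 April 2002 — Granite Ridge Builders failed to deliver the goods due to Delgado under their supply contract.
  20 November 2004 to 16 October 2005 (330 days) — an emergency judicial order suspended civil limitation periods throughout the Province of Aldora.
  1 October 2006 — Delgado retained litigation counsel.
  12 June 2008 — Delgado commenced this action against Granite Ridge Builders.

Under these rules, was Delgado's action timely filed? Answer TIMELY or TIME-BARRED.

TIME-BARRED

The claim accrued on 11 April 2002, when the wrongful act occurred.
The untolled deadline — 5 years after 11 April 2002 — is 11 April 2007.
Because the emergency suspension of filing deadlines ran from 20 November 2004 to 16 October 2005, the deadline is extended by 330 days to 6 March 2008.
Nothing else in the chronology tolls or restarts the period.
Delgado filed on 12 June 2008, after the 6 March 2008 deadline, so the action is time-barred.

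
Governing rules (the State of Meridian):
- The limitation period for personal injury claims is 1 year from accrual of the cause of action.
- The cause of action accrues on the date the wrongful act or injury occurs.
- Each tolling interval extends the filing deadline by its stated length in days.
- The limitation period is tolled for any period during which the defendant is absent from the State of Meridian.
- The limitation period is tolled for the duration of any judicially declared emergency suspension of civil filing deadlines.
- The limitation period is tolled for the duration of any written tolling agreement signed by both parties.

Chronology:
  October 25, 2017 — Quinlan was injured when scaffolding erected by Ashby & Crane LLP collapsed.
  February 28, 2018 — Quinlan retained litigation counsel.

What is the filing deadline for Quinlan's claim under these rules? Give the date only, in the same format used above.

October 25, 2018

The cause of action accrued on October 25, 2017, the date of the act.
1 year from October 25, 2017 is October 25, 2018.
None of the other events listed affects the running of the period under the stated rules.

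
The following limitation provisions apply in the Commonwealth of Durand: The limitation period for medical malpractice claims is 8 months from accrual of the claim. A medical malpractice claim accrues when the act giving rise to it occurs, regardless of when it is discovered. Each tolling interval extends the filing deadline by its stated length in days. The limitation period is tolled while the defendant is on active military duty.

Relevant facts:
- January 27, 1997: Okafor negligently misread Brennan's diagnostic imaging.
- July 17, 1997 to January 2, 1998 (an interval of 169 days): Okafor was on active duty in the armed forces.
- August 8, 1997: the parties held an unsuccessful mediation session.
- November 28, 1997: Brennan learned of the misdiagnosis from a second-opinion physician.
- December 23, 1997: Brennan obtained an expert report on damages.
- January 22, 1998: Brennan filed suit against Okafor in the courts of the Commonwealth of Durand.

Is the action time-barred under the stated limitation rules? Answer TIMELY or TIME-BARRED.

TIMELY

Accrual is governed by the date of the act, so the period began to run on January 27, 1997; the later discovery on November 28, 1997 is irrelevant under the stated rule.
The untolled deadline — 8 months after January 27, 1997 — is September 27, 1997.
The period was tolled for 169 days by the defendant's active military service (July 17, 1997 to January 2, 1998), pushing the deadline to March 15, 1998.
None of the other events listed affects the running of the period under the stated rules.
Brennan filed on January 22, 1998, before the March 15, 1998 deadline, so the action is timely.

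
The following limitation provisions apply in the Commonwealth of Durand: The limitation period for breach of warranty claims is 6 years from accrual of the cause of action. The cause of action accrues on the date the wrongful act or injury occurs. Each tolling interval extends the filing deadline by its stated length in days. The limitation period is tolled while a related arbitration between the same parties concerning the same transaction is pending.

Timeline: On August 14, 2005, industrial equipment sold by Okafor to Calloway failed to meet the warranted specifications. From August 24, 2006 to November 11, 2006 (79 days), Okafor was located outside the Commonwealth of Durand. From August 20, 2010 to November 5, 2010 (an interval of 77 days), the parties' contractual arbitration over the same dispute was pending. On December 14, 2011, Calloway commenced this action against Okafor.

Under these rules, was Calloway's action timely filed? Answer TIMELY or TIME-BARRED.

TIME-BARRED

The claim accrued on August 14, 2005, when the wrongful act occurred.
Adding the 6 years base period to August 14, 2005 gives a deadline of August 14, 2011, before any tolling.
The pending related arbitration from August 20, 2010 to November 5, 2010 tolled the period for 77 days, extending the deadline to October 30, 2011.
The defendant's absence from the jurisdiction from August 24, 2006 to November 11, 2006 does not toll the period, because no stated rule makes the defendant's absence a tolling event.
Calloway filed on December 14, 2011, after the October 30, 2011 deadline, so the action is time-barred.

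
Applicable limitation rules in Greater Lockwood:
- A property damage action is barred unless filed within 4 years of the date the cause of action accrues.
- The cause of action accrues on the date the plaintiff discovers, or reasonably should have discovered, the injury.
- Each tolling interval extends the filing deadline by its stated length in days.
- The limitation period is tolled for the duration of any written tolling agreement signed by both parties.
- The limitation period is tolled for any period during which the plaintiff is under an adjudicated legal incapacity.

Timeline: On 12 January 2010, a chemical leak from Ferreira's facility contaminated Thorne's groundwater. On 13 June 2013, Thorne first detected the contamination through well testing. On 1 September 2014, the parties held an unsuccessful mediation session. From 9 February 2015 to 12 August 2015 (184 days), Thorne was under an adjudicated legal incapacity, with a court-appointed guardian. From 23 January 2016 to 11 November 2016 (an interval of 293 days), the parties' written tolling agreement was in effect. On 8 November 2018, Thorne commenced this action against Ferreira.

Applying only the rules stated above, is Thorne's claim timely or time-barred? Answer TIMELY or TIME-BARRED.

TIME-BARRED

The claim did not accrue until Thorne discovered the injury on 13 June 2013; the 12 January 2010 act date does not start the clock under the stated rule.
The untolled deadline — 4 years after 13 June 2013 — is 13 June 2017.
Because the plaintiff's legal incapacity ran from 9 February 2015 to 12 August 2015, the deadline is extended by 184 days to 14 December 2017.
The written tolling agreement from 23 January 2016 to 11 November 2016 tolled the period for 293 days, extending the deadline to 3 October 2018.
None of the other events listed affects the running of the period under the stated rules.
The 8 November 2018 filing falls after the 3 October 2018 deadline; the claim is time-barred.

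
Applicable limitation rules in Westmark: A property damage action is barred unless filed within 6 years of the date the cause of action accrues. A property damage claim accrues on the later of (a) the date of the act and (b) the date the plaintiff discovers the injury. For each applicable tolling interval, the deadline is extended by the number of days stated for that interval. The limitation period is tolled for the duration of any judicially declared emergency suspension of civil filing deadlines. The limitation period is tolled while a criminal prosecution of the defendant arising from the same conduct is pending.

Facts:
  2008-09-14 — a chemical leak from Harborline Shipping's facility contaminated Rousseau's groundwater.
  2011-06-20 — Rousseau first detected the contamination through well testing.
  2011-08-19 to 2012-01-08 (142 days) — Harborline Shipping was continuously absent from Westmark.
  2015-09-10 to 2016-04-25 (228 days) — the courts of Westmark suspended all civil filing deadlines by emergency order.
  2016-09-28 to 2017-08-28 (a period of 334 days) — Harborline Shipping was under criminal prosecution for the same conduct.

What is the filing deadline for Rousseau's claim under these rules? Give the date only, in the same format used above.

2019-01-03

Because discovery on 2011-06-20 post-dates the 2008-09-14 act, accrual under the later-of rule falls on 2011-06-20.
The untolled deadline — 6 years after 2011-06-20 — is 2017-06-20.
The period was tolled for 228 days by the emergency suspension of filing deadlines (2015-09-10 to 2016-04-25), pushing the deadline to 2018-02-03.
Because the pending criminal prosecution ran from 2016-09-28 to 2017-08-28, the deadline is extended by 334 days to 2019-01-03.
No stated provision tolls the period for the defendant's absence, so the interval from 2011-08-19 to 2012-01-08 has no effect on the deadline.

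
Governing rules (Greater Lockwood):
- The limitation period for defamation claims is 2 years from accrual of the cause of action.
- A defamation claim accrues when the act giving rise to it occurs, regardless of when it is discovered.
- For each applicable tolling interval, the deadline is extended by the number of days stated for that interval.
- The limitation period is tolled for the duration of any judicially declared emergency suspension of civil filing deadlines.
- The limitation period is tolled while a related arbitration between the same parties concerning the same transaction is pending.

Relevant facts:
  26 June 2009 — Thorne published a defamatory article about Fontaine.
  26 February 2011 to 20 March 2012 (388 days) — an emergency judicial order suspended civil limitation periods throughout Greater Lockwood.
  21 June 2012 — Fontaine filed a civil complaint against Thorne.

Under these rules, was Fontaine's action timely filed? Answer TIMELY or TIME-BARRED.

The limitation period began to run on 26 June 2009.
2 years from 26 June 2009 is 26 June 2011.
The period was tolled for 388 days by the emergency suspension of filing deadlines (26 February 2011 to 20 March 2012), pushing the deadline to 18 July 2012.
Fontaine filed on 21 June 2012, before the 18 July 2012 deadline, so the action is timely.

TIMELY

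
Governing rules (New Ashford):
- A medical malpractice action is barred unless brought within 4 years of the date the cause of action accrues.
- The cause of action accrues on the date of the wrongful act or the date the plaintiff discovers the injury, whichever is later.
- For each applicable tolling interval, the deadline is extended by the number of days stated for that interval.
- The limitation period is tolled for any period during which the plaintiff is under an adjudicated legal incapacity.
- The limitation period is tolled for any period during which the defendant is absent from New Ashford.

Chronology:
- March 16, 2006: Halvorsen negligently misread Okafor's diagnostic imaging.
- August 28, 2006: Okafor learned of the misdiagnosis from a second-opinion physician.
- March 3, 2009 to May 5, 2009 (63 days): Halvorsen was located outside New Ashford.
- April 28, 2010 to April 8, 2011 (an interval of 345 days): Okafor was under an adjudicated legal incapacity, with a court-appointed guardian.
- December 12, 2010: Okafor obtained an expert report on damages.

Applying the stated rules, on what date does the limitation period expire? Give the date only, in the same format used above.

October 10, 2011

The claim accrued on August 28, 2006 — the later of the March 16, 2006 act and the August 28, 2006 discovery.
4 years from August 28, 2006 is August 28, 2010.
The period was tolled for 63 days by the defendant's absence from the jurisdiction (March 3, 2009 to May 5, 2009), pushing the deadline to October 30, 2010.
Because the plaintiff's legal incapacity ran from April 28, 2010 to April 8, 2011, the deadline is extended by 345 days to October 10, 2011.
Nothing else in the chronology tolls or restarts the period.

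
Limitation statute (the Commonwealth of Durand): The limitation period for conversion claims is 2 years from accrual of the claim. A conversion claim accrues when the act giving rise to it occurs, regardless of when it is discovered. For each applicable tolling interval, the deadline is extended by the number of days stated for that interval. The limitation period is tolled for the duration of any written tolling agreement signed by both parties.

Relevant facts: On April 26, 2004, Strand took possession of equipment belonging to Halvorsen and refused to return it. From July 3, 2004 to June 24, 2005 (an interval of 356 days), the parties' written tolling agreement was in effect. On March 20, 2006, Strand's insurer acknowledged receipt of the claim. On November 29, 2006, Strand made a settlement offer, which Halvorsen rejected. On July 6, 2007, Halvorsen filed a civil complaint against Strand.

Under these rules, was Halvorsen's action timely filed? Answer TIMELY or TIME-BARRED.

The limitation period began to run on April 26, 2004.
Adding the 2 years base period to April 26, 2004 gives a deadline of April 26, 2006, before any tolling.
Because the written tolling agreement ran from July 3, 2004 to June 24, 2005, the deadline is extended by 356 days to April 17, 2007.
The other events in the timeline have no effect on the limitation period under the stated rules.
Halvorsen filed on July 6, 2007, after the April 17, 2007 deadline, so the action is time-barred.

TIME-BARRED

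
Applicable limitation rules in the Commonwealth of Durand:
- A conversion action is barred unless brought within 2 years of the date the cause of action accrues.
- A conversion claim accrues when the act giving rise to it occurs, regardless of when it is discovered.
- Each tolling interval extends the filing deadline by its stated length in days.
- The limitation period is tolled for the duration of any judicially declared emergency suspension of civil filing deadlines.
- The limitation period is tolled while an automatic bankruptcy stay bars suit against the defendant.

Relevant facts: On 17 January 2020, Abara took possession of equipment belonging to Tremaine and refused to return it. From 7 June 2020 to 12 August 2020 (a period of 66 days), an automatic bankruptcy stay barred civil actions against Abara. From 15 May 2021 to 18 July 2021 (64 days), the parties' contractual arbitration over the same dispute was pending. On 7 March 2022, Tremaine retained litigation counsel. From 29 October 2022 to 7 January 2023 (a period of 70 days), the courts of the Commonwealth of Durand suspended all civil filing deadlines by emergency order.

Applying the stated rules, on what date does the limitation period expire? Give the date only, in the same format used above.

The limitation period began to run on 17 January 2020.
The untolled deadline — 2 years after 17 January 2020 — is 17 January 2022.
Because the automatic bankruptcy stay ran from 7 June 2020 to 12 August 2020, the deadline is extended by 66 days to 24 March 2022.
The emergency suspension of filing deadlines starting 29 October 2022 came too late — the period had run on 24 March 2022 — and so does not extend the deadline.
No stated provision tolls the period for a pending arbitration, so the interval from 15 May 2021 to 18 July 2021 has no effect on the deadline.
Nothing else in the chronology tolls or restarts the period.

24 March 2022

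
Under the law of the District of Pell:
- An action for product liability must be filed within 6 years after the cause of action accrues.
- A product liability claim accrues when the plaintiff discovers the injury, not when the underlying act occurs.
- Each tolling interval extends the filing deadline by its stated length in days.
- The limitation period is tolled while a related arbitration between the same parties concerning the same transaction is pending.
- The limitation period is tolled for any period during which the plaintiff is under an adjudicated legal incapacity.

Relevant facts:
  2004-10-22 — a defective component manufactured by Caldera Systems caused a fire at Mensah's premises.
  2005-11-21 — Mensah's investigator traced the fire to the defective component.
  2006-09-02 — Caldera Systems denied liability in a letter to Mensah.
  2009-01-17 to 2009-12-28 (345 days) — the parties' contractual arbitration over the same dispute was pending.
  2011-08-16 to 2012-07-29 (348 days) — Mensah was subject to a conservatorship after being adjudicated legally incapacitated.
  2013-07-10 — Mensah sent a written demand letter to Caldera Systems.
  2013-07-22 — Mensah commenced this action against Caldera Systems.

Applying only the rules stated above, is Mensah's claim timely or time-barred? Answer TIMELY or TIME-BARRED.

Accrual is tied to discovery, so the period began on 2005-11-21 rather than on 2004-10-22 when the act occurred.
6 years from 2005-11-21 is 2011-11-21.
The period was tolled for 345 days by the pending related arbitration (2009-01-17 to 2009-12-28), pushing the deadline to 2012-10-31.
The plaintiff's legal incapacity from 2011-08-16 to 2012-07-29 tolled the period for 348 days, extending the deadline to 2013-10-14.
The other events in the timeline have no effect on the limitation period under the stated rules.
Filing on 2013-07-22 beat the 2013-10-14 deadline — the action is timely.

TIMELY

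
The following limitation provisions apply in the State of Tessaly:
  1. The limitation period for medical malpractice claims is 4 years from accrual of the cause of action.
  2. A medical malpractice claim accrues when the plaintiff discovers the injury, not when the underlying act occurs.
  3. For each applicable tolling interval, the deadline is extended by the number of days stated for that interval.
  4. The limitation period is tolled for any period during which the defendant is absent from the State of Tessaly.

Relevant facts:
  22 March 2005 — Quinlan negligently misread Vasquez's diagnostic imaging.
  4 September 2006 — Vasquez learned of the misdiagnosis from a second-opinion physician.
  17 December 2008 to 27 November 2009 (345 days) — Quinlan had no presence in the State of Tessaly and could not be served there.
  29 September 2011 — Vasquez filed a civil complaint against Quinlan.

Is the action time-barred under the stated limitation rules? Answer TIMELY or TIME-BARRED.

TIME-BARRED

The claim did not accrue until Vasquez discovered the injury on 4 September 2006; the 22 March 2005 act date does not start the clock under the stated rule.
The untolled deadline — 4 years after 4 September 2006 — is 4 September 2010.
The period was tolled for 345 days by the defendant's absence from the jurisdiction (17 December 2008 to 27 November 2009), pushing the deadline to 15 August 2011.
Filing on 29 September 2011 missed the 15 August 2011 deadline — the action is time-barred.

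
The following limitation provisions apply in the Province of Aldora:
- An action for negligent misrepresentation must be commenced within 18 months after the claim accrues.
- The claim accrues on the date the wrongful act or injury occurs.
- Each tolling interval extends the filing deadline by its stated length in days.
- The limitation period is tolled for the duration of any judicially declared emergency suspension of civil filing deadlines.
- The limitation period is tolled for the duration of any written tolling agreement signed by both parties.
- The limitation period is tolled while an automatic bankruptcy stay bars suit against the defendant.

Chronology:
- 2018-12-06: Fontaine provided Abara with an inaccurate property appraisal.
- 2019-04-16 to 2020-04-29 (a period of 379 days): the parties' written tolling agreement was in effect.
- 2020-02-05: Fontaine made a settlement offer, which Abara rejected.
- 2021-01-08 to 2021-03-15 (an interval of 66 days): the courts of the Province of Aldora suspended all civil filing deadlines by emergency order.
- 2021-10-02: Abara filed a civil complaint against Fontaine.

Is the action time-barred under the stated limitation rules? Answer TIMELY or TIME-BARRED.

TIME-BARRED

The limitation period began to run on 2018-12-06.
The untolled deadline — 18 months after 2018-12-06 — is 2020-06-06.
The period was tolled for 379 days by the written tolling agreement (2019-04-16 to 2020-04-29), pushing the deadline to 2021-06-20.
The period was tolled for 66 days by the emergency suspension of filing deadlines (2021-01-08 to 2021-03-15), pushing the deadline to 2021-08-25.
None of the other events listed affects the running of the period under the stated rules.
The 2021-10-02 filing falls after the 2021-08-25 deadline; the claim is time-barred.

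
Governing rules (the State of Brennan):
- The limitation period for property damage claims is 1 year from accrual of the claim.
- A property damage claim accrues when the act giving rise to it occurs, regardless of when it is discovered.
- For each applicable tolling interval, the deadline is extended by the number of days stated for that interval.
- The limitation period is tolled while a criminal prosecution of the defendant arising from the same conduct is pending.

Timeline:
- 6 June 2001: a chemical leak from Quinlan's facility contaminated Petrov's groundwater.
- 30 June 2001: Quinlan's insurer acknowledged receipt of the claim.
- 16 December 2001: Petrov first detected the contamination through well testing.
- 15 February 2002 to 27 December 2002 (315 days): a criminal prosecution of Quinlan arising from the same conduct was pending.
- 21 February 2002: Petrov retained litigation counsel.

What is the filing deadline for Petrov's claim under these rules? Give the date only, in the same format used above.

17 April 2003

The claim accrued on 6 June 2001, when the wrongful act occurred; under the stated occurrence rule the 16 December 2001 discovery does not delay accrual.
1 year from 6 June 2001 is 6 June 2002.
The period was tolled for 315 days by the pending criminal prosecution (15 February 2002 to 27 December 2002), pushing the deadline to 17 April 2003.
Nothing else in the chronology tolls or restarts the period.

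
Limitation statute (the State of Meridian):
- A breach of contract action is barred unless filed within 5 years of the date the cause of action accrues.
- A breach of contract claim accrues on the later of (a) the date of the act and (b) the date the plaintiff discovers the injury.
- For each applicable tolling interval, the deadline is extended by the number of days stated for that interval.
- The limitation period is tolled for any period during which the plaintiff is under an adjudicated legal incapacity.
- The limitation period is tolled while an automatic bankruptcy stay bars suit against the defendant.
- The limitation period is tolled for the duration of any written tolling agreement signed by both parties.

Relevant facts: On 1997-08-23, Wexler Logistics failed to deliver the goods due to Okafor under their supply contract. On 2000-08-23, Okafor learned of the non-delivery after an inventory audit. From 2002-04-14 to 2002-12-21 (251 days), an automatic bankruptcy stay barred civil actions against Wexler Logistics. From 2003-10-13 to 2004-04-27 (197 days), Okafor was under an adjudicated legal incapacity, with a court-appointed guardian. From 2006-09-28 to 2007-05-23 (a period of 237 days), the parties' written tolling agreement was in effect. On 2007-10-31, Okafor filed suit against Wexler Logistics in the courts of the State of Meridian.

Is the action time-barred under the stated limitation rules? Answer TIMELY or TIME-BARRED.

TIME-BARRED

Taking the later of the act (1997-08-23) and discovery (2000-08-23), the claim accrued on 2000-08-23.
5 years from 2000-08-23 is 2005-08-23.
Because the automatic bankruptcy stay ran from 2002-04-14 to 2002-12-21, the deadline is extended by 251 days to 2006-05-01.
The plaintiff's legal incapacity from 2003-10-13 to 2004-04-27 tolled the period for 197 days, extending the deadline to 2006-11-14.
The written tolling agreement from 2006-09-28 to 2007-05-23 tolled the period for 237 days, extending the deadline to 2007-07-09.
Okafor filed on 2007-10-31, after the 2007-07-09 deadline, so the action is time-barred.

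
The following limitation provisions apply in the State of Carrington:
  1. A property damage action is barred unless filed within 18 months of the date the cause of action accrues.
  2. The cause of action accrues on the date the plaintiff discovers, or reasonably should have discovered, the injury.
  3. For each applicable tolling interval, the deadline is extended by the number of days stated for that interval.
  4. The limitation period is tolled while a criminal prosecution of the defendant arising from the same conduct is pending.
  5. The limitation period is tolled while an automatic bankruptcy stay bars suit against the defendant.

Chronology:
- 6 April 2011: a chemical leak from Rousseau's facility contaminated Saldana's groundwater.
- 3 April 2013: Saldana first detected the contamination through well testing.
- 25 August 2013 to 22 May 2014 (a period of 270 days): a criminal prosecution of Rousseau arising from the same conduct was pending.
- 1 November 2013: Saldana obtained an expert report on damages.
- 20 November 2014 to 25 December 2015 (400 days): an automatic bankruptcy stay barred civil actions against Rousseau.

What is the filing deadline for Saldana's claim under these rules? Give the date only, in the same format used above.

3 August 2016

Under the discovery rule, the claim accrued on 3 April 2013, when Saldana discovered the injury — not on the 6 April 2011 date of the underlying act.
Adding the 18 months base period to 3 April 2013 gives a deadline of 3 October 2014, before any tolling.
Because the pending criminal prosecution ran from 25 August 2013 to 22 May 2014, the deadline is extended by 270 days to 30 June 2015.
Because the automatic bankruptcy stay ran from 20 November 2014 to 25 December 2015, the deadline is extended by 400 days to 3 August 2016.
Nothing else in the chronology tolls or restarts the period.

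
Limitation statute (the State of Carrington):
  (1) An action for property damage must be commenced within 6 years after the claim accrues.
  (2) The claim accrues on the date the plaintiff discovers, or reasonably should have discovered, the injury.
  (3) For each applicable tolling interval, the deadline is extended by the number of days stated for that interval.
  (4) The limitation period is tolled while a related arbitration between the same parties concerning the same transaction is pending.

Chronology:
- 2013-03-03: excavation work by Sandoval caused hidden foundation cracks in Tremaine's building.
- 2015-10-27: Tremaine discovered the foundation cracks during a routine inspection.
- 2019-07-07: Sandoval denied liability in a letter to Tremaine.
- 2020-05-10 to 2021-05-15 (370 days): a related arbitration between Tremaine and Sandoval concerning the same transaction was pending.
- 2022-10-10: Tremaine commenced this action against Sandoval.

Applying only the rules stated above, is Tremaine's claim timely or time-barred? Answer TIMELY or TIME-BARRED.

TIMELY

Accrual is tied to discovery, so the period began on 2015-10-27 rather than on 2013-03-03 when the act occurred.
The untolled deadline — 6 years after 2015-10-27 — is 2021-10-27.
The pending related arbitration from 2020-05-10 to 2021-05-15 tolled the period for 370 days, extending the deadline to 2022-11-01.
The other events in the timeline have no effect on the limitation period under the stated rules.
Filing on 2022-10-10 beat the 2022-11-01 deadline — the action is timely.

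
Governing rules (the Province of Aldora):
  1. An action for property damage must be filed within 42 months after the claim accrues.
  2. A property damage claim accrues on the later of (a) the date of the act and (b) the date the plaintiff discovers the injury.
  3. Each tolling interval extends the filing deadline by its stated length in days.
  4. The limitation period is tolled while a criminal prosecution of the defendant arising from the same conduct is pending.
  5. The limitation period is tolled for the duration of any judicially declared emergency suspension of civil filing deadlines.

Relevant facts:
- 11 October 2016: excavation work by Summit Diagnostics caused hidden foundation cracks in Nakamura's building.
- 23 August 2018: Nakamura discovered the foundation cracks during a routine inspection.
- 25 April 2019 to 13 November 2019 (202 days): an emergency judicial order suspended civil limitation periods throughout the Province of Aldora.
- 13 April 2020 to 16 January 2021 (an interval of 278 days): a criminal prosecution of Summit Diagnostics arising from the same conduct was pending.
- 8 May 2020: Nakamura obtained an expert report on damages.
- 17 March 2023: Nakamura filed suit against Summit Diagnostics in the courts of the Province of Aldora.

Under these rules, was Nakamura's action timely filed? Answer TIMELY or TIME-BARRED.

Taking the later of the act (11 October 2016) and discovery (23 August 2018), the claim accrued on 23 August 2018.
The untolled deadline — 42 months after 23 August 2018 — is 23 February 2022.
The emergency suspension of filing deadlines from 25 April 2019 to 13 November 2019 tolled the period for 202 days, extending the deadline to 13 September 2022.
The period was tolled for 278 days by the pending criminal prosecution (13 April 2020 to 16 January 2021), pushing the deadline to 18 June 2023.
Nothing else in the chronology tolls or restarts the period.
The 17 March 2023 filing precedes the 18 June 2023 deadline; the claim is timely.

TIMELY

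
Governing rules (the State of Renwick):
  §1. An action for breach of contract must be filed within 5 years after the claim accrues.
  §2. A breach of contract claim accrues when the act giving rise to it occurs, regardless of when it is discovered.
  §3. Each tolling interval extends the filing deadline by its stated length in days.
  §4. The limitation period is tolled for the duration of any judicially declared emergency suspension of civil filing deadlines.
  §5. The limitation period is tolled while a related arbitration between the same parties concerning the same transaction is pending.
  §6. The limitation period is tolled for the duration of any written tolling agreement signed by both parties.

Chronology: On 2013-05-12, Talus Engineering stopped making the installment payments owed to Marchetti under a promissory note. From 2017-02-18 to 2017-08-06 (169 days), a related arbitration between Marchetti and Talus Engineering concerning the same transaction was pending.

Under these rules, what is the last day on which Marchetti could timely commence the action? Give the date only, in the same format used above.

The claim accrued on 2013-05-12, when the wrongful act occurred.
5 years from 2013-05-12 is 2018-05-12.
The period was tolled for 169 days by the pending related arbitration (2017-02-18 to 2017-08-06), pushing the deadline to 2018-10-28.

2018-10-28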